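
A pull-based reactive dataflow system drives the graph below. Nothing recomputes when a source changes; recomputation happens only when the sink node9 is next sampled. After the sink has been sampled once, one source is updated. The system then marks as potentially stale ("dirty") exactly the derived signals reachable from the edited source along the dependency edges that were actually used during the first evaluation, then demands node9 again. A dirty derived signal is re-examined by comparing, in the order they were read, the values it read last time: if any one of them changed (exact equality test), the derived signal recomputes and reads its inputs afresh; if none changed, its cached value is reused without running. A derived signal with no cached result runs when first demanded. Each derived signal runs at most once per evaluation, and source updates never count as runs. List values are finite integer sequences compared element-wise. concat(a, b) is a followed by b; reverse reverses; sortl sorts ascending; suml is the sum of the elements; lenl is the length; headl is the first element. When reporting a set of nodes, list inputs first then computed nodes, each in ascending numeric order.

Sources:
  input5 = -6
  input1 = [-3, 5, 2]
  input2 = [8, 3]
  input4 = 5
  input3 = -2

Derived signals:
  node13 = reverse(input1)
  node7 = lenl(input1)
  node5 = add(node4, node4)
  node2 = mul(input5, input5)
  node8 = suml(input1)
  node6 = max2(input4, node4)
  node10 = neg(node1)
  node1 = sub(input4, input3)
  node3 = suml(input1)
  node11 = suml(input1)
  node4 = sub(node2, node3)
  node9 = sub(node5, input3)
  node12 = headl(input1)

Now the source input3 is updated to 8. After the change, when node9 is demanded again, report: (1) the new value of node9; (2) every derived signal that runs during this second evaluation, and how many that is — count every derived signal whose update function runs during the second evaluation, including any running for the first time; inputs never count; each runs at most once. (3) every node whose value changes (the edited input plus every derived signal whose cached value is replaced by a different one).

New value of node9: 56.
Derived signals that run: node9 — 1 in total.
Values that change: input3, node9.

First evaluation (everything demanded from the output):
  node2 = mul(-6, -6) = 36
  node3 = suml([-3, 5, 2]) = 4
  node4 = sub(36, 4) = 32
  node5 = add(32, 32) = 64
  node9 = sub(64, -2) = 66

Propagation after the edit:
  node9: runs — input3 -2->8; result 56.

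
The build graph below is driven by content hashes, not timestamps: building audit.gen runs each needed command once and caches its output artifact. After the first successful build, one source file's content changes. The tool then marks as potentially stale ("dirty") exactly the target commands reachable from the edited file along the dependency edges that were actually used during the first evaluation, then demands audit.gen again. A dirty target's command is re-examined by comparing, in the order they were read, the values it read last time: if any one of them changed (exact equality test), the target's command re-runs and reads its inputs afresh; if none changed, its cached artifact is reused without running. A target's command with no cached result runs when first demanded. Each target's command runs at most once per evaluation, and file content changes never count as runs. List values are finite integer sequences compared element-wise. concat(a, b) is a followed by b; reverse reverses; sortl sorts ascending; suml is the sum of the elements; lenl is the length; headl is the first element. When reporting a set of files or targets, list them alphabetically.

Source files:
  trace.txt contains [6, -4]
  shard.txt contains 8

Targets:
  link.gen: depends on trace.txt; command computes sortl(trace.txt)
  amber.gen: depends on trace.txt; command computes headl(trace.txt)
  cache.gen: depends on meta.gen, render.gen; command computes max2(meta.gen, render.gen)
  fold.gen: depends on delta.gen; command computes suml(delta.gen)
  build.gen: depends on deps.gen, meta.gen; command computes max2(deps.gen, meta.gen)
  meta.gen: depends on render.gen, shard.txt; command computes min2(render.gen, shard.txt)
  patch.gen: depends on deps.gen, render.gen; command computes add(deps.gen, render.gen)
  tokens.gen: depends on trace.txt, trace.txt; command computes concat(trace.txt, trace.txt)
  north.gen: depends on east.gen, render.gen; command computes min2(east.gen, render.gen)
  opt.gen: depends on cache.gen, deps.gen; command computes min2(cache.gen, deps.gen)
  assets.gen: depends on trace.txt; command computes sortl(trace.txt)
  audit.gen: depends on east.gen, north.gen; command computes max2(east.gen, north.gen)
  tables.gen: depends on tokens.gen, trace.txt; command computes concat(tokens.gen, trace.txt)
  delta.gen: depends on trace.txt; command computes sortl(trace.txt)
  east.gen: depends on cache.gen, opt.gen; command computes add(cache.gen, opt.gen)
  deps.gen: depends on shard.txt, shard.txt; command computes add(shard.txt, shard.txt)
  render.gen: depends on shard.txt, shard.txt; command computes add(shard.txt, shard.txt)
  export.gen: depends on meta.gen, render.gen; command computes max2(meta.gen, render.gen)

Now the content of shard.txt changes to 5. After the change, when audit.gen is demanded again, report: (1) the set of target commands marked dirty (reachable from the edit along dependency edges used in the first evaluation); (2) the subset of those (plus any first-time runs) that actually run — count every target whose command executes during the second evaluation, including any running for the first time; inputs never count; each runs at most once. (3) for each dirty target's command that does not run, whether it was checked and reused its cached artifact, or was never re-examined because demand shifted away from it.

Dirty set: audit.gen, cache.gen, deps.gen, east.gen, meta.gen, north.gen, opt.gen, render.gen.
Run set: audit.gen, cache.gen, deps.gen, east.gen, meta.gen, north.gen, opt.gen, render.gen (8 run).
All dirty target commands ended up running.

Initial pass — values computed on the first demand:
  deps.gen = add(8, 8) = 16
  render.gen = add(8, 8) = 16
  meta.gen = min2(16, 8) = 8
  cache.gen = max2(8, 16) = 16
  opt.gen = min2(16, 16) = 16
  east.gen = add(16, 16) = 32
  north.gen = min2(32, 16) = 16
  audit.gen = max2(32, 16) = 32

Second demand — change propagation:
  deps.gen: re-runs because shard.txt 8->5; shard.txt 8->5; new result 10.
  render.gen: re-runs because shard.txt 8->5; shard.txt 8->5; new result 10.
  meta.gen: re-runs because render.gen 16->10; shard.txt 8->5; new result 5.
  cache.gen: re-runs because meta.gen 8->5; render.gen 16->10; new result 10.
  opt.gen: re-runs because cache.gen 16->10; deps.gen 16->10; new result 10.
  east.gen: re-runs because cache.gen 16->10; opt.gen 16->10; new result 20.
  north.gen: re-runs because east.gen 32->20; render.gen 16->10; new result 10.
  audit.gen: re-runs because east.gen 32->20; north.gen 16->10; new result 20.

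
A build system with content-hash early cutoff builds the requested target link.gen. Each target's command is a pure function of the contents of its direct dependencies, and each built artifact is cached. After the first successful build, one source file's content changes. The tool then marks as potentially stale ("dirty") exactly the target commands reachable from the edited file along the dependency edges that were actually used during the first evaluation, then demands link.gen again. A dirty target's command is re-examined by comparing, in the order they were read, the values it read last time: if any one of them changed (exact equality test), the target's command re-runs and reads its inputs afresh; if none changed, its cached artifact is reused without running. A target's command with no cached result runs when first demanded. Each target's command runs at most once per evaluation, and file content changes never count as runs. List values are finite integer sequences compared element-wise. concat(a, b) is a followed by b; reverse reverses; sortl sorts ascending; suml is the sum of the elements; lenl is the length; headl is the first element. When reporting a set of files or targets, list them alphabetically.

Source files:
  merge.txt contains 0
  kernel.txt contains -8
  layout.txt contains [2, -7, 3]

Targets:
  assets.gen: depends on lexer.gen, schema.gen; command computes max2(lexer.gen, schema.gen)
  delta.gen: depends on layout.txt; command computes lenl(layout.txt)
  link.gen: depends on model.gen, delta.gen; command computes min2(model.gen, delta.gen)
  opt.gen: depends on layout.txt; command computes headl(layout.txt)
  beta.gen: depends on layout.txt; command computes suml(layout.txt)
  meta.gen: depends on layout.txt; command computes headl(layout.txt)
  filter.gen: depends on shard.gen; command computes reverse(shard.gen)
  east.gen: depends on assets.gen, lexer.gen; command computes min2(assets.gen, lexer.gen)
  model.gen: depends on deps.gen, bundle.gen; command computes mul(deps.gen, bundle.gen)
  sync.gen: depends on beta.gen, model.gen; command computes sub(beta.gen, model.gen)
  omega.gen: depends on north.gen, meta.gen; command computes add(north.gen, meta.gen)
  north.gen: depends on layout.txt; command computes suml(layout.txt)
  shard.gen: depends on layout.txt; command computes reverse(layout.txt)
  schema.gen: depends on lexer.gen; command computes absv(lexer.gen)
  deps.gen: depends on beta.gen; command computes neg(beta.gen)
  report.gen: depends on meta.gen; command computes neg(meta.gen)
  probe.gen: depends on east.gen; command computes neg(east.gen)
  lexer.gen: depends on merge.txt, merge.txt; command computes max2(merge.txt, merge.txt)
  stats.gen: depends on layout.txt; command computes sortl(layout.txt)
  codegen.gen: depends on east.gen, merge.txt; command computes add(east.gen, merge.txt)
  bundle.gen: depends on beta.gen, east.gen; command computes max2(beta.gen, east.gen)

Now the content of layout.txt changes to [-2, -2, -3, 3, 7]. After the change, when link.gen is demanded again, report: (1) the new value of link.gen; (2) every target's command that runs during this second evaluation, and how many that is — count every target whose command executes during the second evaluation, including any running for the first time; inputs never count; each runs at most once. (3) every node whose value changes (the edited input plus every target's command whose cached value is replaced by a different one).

New value of link.gen: -9.
Target commands that run: beta.gen, bundle.gen, delta.gen, deps.gen, link.gen, model.gen — 6 in total.
Values that change: beta.gen, bundle.gen, delta.gen, deps.gen, layout.txt, link.gen, model.gen.

First evaluation (everything demanded from the output):
  beta.gen = suml([2, -7, 3]) = -2
  delta.gen = lenl([2, -7, 3]) = 3
  deps.gen = neg(-2) = 2
  lexer.gen = max2(0, 0) = 0
  schema.gen = absv(0) = 0
  assets.gen = max2(0, 0) = 0
  east.gen = min2(0, 0) = 0
  bundle.gen = max2(-2, 0) = 0
  model.gen = mul(2, 0) = 0
  link.gen = min2(0, 3) = 0

Propagation after the edit:
  beta.gen: runs — layout.txt [2, -7, 3]->[-2, -2, -3, 3, 7]; result 3.
  bundle.gen: runs — beta.gen -2->3; result 3.
  delta.gen: runs — layout.txt [2, -7, 3]->[-2, -2, -3, 3, 7]; result 5.
  deps.gen: runs — beta.gen -2->3; result -3.
  model.gen: runs — deps.gen 2->-3; bundle.gen 0->3; result -9.
  link.gen: runs — model.gen 0->-9; delta.gen 3->5; result -9.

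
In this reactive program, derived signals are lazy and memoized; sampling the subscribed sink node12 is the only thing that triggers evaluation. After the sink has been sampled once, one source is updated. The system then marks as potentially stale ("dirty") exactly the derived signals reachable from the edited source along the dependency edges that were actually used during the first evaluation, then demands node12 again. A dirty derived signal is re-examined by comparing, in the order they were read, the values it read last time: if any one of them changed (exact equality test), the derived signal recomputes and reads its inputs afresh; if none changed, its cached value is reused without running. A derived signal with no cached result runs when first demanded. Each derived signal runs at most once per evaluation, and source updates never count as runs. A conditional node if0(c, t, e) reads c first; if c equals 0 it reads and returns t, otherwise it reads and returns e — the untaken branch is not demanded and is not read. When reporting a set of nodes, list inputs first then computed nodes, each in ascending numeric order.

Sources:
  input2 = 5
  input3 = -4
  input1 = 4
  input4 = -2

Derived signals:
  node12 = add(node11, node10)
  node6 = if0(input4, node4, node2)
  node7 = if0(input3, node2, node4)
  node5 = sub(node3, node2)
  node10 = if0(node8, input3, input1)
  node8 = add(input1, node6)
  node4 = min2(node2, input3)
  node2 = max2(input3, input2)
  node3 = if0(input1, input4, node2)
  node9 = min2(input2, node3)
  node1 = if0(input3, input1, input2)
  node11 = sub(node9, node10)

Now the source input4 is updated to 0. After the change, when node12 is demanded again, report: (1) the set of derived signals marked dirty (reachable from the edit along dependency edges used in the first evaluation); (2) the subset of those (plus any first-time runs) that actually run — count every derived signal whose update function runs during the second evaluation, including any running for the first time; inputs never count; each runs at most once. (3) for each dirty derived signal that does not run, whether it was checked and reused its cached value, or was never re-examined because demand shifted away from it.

The edit dirties: node6, node8, node10, node11, node12.
6 derived signals run: node4, node6, node8, node10, node11, node12.
No dirty derived signal escaped a run.
Note the branch switch — node4 had no cache and runs now for the first time.

First demand of the output computes:
  node2 = max2(-4, 5) = 5
  node3 = if0(input1=4 -> else branch node2) = 5
  node6 = if0(input4=-2 -> else branch node2) = 5
  node8 = add(4, 5) = 9
  node9 = min2(5, 5) = 5
  node10 = if0(node8=9 -> else branch input1) = 4
  node11 = sub(5, 4) = 1
  node12 = add(1, 4) = 5

After the edit, cleaning proceeds:
  node4: had never run; runs now, result -4.
  node6: a read changed (input4 -2->0) — executes, giving -4.
  node8: a read changed (node6 5->-4) — executes, giving 0.
  node10: a read changed (node8 9->0) — executes, giving -4.
  node11: a read changed (node10 4->-4) — executes, giving 9.
  node12: a read changed (node11 1->9; node10 4->-4) — executes, giving 5 — identical to its old value.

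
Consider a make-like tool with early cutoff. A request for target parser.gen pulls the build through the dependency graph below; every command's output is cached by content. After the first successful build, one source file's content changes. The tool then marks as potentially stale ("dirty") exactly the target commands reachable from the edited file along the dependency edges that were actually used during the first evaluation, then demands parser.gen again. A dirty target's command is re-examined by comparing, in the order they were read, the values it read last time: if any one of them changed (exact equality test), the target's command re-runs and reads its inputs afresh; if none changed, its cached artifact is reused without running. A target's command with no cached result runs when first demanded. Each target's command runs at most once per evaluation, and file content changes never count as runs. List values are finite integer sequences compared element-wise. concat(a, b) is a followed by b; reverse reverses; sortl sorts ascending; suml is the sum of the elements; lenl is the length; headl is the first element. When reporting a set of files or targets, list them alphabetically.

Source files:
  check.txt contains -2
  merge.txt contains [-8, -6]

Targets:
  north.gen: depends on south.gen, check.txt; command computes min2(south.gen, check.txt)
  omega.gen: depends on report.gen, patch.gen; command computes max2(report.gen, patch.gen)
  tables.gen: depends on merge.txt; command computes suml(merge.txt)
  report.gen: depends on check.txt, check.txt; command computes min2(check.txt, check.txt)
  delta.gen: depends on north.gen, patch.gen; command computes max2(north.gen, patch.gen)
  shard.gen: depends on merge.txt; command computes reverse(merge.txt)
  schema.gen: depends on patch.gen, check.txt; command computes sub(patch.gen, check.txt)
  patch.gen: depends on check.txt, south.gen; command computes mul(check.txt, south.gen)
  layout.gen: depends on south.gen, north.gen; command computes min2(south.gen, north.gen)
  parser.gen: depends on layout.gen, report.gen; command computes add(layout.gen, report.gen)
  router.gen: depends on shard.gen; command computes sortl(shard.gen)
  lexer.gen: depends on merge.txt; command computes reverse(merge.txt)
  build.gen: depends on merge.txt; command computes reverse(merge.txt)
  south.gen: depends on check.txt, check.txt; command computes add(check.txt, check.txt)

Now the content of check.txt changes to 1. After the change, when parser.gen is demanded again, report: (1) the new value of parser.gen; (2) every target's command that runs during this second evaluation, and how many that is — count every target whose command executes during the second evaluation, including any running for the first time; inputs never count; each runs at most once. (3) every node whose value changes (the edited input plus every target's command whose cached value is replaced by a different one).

First demand of the output computes:
  report.gen = min2(-2, -2) = -2
  south.gen = add(-2, -2) = -4
  north.gen = min2(-4, -2) = -4
  layout.gen = min2(-4, -4) = -4
  parser.gen = add(-4, -2) = -6

After the edit, cleaning proceeds:
  report.gen: a read changed (check.txt -2->1; check.txt -2->1) — executes, giving 1.
  south.gen: a read changed (check.txt -2->1; check.txt -2->1) — executes, giving 2.
  north.gen: a read changed (south.gen -4->2; check.txt -2->1) — executes, giving 1.
  layout.gen: a read changed (south.gen -4->2; north.gen -4->1) — executes, giving 1.
  parser.gen: a read changed (layout.gen -4->1; report.gen -2->1) — executes, giving 2.

Demanding parser.gen again yields 2.
5 target commands run: layout.gen, north.gen, parser.gen, report.gen, south.gen.
The nodes whose values change: check.txt, layout.gen, north.gen, parser.gen, report.gen, south.gen.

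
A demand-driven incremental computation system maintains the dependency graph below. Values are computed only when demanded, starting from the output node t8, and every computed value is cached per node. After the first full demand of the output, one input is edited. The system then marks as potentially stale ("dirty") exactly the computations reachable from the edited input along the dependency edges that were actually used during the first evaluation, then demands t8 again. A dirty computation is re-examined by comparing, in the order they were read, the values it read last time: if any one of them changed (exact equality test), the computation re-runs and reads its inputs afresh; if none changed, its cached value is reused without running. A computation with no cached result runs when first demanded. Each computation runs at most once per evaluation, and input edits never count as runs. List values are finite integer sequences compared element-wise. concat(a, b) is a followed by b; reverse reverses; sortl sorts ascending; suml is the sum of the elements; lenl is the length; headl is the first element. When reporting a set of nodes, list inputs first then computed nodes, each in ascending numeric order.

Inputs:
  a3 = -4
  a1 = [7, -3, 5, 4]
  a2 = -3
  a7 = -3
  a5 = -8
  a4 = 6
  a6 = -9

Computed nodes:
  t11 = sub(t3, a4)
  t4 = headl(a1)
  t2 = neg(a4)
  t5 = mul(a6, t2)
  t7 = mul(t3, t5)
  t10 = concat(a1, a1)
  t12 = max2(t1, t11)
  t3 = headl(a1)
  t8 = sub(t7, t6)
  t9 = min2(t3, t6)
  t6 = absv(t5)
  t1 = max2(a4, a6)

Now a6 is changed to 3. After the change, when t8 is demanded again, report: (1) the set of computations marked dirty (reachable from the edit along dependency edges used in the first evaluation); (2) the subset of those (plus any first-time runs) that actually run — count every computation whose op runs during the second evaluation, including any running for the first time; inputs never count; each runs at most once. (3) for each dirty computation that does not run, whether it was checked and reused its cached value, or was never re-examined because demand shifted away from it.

First evaluation (everything demanded from the output):
  t2 = neg(6) = -6
  t3 = headl([7, -3, 5, 4]) = 7
  t5 = mul(-9, -6) = 54
  t6 = absv(54) = 54
  t7 = mul(7, 54) = 378
  t8 = sub(378, 54) = 324

Propagation after the edit:
  t5: runs — a6 -9->3; result -18.
  t6: runs — t5 54->-18; result 18.
  t7: runs — t5 54->-18; result -126.
  t8: runs — t7 378->-126; t6 54->18; result -144.

Marked dirty: t5, t6, t7, t8.
Computations that run: t5, t6, t7, t8 — 4 in total.
Every dirty computation ran.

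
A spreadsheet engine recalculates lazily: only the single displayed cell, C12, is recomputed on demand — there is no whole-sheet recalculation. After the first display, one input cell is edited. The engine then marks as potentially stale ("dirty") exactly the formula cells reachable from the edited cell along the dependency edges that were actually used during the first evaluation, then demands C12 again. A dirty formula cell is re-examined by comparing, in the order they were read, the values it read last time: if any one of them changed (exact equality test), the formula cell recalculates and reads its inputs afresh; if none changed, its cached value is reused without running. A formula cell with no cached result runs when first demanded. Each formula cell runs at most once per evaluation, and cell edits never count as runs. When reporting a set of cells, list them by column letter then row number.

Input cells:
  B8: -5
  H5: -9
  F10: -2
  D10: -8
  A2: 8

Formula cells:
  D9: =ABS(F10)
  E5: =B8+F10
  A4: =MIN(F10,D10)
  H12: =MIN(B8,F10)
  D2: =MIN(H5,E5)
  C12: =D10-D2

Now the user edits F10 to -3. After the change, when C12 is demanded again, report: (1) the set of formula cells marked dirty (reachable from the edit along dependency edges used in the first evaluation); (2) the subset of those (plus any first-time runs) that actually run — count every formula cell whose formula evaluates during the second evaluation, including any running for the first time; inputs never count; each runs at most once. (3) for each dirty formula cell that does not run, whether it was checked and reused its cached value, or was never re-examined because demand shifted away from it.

Marked dirty: C12, D2, E5.
Formula cells that run: D2, E5 — 2 in total.
Checked but reused from cache: C12.
Key observation: the change is absorbed at D2 — it re-runs but produces the same value, and the output's value is unchanged.

First evaluation (everything demanded from the output):
  E5 = -5 + -2 = -7
  D2 = MIN(-9, -7) = -9
  C12 = -8 - -9 = 1

Propagation after the edit:
  E5: runs — F10 -2->-3; result -8.
  D2: runs — E5 -7->-8; result -9 (same value as before).
  C12: checked — values it read are unchanged (D10 unchanged, D2 unchanged); reused cached 1 without running.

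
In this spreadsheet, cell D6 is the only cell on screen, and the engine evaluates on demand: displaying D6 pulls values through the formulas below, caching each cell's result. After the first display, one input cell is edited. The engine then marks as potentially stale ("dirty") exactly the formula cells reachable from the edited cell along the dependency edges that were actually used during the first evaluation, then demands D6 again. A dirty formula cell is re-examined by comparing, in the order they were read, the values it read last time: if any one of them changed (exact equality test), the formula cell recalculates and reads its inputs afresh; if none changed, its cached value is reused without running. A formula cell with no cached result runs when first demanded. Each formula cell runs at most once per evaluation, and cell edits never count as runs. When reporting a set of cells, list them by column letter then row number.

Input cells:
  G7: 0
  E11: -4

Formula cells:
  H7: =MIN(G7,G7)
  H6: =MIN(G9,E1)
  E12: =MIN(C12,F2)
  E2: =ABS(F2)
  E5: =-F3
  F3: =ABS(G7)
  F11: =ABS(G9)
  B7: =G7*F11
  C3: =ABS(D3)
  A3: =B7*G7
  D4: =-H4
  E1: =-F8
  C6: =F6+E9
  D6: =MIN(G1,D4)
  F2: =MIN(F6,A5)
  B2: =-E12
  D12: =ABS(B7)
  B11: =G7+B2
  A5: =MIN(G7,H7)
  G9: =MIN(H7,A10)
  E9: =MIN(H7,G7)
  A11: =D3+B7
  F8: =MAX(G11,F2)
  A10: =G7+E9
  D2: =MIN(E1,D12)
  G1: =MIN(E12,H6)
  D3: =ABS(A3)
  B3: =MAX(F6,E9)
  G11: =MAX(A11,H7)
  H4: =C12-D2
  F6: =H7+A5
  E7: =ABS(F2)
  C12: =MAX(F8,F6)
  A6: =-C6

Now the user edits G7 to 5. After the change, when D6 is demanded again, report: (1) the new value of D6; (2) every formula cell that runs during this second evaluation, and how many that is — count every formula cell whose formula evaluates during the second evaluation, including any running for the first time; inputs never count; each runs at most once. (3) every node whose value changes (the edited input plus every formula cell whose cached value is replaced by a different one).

D6 now evaluates to -300.
Run set: A3, A5, A10, A11, B7, C12, D2, D3, D4, D6, D12, E1, E9, E12, F2, F6, F8, F11, G1, G9, G11, H4, H6, H7 (24 run).
Changed values: A3, A5, A10, A11, B7, C12, D2, D3, D4, D6, D12, E1, E9, E12, F2, F6, F8, F11, G1, G7, G9, G11, H4, H6, H7.

Initial pass — values computed on the first demand:
  H7 = MIN(0, 0) = 0
  A5 = MIN(0, 0) = 0
  E9 = MIN(0, 0) = 0
  A10 = 0 + 0 = 0
  F6 = 0 + 0 = 0
  F2 = MIN(0, 0) = 0
  G9 = MIN(0, 0) = 0
  F11 = ABS(0) = 0
  B7 = 0 * 0 = 0
  A3 = 0 * 0 = 0
  D3 = ABS(0) = 0
  A11 = 0 + 0 = 0
  D12 = ABS(0) = 0
  G11 = MAX(0, 0) = 0
  F8 = MAX(0, 0) = 0
  C12 = MAX(0, 0) = 0
  E1 = -(0) = 0
  D2 = MIN(0, 0) = 0
  E12 = MIN(0, 0) = 0
  H4 = 0 - 0 = 0
  D4 = -(0) = 0
  H6 = MIN(0, 0) = 0
  G1 = MIN(0, 0) = 0
  D6 = MIN(0, 0) = 0

Second demand — change propagation:
  H7: re-runs because G7 0->5; G7 0->5; new result 5.
  A5: re-runs because G7 0->5; H7 0->5; new result 5.
  E9: re-runs because H7 0->5; G7 0->5; new result 5.
  A10: re-runs because G7 0->5; E9 0->5; new result 10.
  F6: re-runs because H7 0->5; A5 0->5; new result 10.
  F2: re-runs because F6 0->10; A5 0->5; new result 5.
  G9: re-runs because H7 0->5; A10 0->10; new result 5.
  F11: re-runs because G9 0->5; new result 5.
  B7: re-runs because G7 0->5; F11 0->5; new result 25.
  A3: re-runs because B7 0->25; G7 0->5; new result 125.
  D3: re-runs because A3 0->125; new result 125.
  A11: re-runs because D3 0->125; B7 0->25; new result 150.
  D12: re-runs because B7 0->25; new result 25.
  G11: re-runs because A11 0->150; H7 0->5; new result 150.
  F8: re-runs because G11 0->150; F2 0->5; new result 150.
  C12: re-runs because F8 0->150; F6 0->10; new result 150.
  E1: re-runs because F8 0->150; new result -150.
  D2: re-runs because E1 0->-150; D12 0->25; new result -150.
  E12: re-runs because C12 0->150; F2 0->5; new result 5.
  H4: re-runs because C12 0->150; D2 0->-150; new result 300.
  D4: re-runs because H4 0->300; new result -300.
  H6: re-runs because G9 0->5; E1 0->-150; new result -150.
  G1: re-runs because E12 0->5; H6 0->-150; new result -150.
  D6: re-runs because G1 0->-150; D4 0->-300; new result -300.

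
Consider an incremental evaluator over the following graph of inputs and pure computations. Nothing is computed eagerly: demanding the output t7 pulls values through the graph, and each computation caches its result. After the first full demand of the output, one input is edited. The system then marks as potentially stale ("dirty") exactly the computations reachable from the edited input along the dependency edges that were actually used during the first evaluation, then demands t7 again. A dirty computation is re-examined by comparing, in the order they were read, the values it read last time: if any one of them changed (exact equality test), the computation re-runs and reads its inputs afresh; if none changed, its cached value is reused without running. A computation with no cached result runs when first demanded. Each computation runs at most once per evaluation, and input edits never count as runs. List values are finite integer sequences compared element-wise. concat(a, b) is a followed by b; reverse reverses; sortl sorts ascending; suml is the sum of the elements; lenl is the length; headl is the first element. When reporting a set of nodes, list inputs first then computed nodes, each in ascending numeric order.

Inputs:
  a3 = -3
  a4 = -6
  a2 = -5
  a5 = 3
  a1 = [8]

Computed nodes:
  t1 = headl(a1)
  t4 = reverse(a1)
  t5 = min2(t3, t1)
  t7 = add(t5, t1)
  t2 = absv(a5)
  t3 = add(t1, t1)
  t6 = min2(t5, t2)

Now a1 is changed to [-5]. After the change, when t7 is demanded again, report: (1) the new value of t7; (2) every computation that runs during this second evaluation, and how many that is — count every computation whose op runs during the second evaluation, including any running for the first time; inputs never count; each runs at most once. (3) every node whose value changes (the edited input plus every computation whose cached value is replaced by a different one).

t7 now evaluates to -15.
Run set: t1, t3, t5, t7 (4 run).
Changed values: a1, t1, t3, t5, t7.

Initial pass — values computed on the first demand:
  t1 = headl([8]) = 8
  t3 = add(8, 8) = 16
  t5 = min2(16, 8) = 8
  t7 = add(8, 8) = 16

Second demand — change propagation:
  t1: re-runs because a1 [8]->[-5]; new result -5.
  t3: re-runs because t1 8->-5; t1 8->-5; new result -10.
  t5: re-runs because t3 16->-10; t1 8->-5; new result -10.
  t7: re-runs because t5 8->-10; t1 8->-5; new result -15.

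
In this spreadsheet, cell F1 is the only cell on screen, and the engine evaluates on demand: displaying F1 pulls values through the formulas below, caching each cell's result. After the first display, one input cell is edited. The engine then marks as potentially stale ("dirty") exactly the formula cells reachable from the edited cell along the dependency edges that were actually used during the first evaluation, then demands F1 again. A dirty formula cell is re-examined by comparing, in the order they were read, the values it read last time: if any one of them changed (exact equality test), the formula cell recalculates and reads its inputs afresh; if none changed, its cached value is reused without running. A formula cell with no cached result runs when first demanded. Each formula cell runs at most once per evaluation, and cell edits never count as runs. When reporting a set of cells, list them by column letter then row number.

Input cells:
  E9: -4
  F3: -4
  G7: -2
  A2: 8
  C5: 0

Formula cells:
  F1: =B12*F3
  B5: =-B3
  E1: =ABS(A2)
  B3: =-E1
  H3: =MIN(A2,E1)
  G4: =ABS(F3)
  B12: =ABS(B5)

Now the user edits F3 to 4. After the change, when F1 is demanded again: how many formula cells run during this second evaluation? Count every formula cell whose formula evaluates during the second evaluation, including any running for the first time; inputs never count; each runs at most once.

Initial pass — values computed on the first demand:
  E1 = ABS(8) = 8
  B3 = -(8) = -8
  B5 = -(-8) = 8
  B12 = ABS(8) = 8
  F1 = 8 * -4 = -32

Second demand — change propagation:
  F1: re-runs because F3 -4->4; new result 32.

Run set: F1 (1 run).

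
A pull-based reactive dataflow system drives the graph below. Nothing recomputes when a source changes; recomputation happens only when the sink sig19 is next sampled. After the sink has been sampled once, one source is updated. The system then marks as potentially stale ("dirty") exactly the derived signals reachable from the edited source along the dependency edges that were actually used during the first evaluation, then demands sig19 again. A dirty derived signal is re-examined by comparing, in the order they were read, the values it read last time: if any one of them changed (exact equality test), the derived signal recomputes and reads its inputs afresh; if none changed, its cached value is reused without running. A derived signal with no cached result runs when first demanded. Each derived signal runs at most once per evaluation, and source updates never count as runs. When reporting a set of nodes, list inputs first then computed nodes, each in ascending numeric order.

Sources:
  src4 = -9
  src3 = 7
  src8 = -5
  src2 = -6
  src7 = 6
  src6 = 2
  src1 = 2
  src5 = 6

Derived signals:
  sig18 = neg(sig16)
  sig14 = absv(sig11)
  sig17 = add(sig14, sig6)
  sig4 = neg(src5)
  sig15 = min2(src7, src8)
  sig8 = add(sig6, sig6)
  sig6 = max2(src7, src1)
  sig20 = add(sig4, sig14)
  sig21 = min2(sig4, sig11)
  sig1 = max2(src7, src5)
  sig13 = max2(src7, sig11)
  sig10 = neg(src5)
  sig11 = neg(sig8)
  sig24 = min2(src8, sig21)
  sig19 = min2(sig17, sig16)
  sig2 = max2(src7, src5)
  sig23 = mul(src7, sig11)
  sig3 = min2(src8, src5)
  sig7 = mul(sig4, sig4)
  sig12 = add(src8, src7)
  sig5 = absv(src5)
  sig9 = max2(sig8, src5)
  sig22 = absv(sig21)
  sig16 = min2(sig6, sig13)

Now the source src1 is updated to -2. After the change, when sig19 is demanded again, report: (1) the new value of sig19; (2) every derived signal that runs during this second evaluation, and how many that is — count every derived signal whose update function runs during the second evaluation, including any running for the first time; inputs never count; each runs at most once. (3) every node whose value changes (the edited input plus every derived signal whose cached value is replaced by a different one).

New value of sig19: 6.
Derived signals that run: sig6 — 1 in total.
Values that change: src1.
Key observation: the change is absorbed at sig6 — it re-runs but produces the same value, and the output's value is unchanged.

First evaluation (everything demanded from the output):
  sig6 = max2(6, 2) = 6
  sig8 = add(6, 6) = 12
  sig11 = neg(12) = -12
  sig13 = max2(6, -12) = 6
  sig14 = absv(-12) = 12
  sig16 = min2(6, 6) = 6
  sig17 = add(12, 6) = 18
  sig19 = min2(18, 6) = 6

Propagation after the edit:
  sig6: runs — src1 2->-2; result 6 (same value as before).
  sig8: checked — values it read are unchanged (sig6 unchanged, sig6 unchanged); reused cached 12 without running.
  sig11: checked — values it read are unchanged (sig8 unchanged); reused cached -12 without running.
  sig13: checked — values it read are unchanged (src7 unchanged, sig11 unchanged); reused cached 6 without running.
  sig14: checked — values it read are unchanged (sig11 unchanged); reused cached 12 without running.
  sig16: checked — values it read are unchanged (sig6 unchanged, sig13 unchanged); reused cached 6 without running.
  sig17: checked — values it read are unchanged (sig14 unchanged, sig6 unchanged); reused cached 18 without running.
  sig19: checked — values it read are unchanged (sig17 unchanged, sig16 unchanged); reused cached 6 without running.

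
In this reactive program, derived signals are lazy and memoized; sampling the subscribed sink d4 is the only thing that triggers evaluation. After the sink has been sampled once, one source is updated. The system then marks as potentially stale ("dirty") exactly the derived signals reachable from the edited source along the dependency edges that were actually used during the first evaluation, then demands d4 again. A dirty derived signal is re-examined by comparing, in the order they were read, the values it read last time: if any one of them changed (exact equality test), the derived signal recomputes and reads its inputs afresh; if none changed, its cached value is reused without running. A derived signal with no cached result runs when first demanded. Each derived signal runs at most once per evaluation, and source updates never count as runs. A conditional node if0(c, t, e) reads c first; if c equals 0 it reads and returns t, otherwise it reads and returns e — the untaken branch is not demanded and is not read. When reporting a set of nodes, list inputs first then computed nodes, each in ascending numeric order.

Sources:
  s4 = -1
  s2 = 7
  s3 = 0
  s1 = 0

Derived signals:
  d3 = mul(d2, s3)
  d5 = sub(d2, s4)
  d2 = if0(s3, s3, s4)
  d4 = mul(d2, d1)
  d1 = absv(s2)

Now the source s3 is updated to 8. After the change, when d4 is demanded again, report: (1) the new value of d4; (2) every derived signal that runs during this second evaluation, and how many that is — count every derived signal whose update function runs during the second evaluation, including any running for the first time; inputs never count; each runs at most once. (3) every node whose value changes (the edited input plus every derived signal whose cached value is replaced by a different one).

First demand of the output computes:
  d1 = absv(7) = 7
  d2 = if0(s3=0 -> then branch s3) = 0
  d4 = mul(0, 7) = 0

After the edit, cleaning proceeds:
  d2: a read changed (s3 0->8; s3 0->8) — executes, giving -1.
  d4: a read changed (d2 0->-1) — executes, giving -7.

Demanding d4 again yields -7.
2 derived signals run: d2, d4.
The nodes whose values change: s3, d2, d4.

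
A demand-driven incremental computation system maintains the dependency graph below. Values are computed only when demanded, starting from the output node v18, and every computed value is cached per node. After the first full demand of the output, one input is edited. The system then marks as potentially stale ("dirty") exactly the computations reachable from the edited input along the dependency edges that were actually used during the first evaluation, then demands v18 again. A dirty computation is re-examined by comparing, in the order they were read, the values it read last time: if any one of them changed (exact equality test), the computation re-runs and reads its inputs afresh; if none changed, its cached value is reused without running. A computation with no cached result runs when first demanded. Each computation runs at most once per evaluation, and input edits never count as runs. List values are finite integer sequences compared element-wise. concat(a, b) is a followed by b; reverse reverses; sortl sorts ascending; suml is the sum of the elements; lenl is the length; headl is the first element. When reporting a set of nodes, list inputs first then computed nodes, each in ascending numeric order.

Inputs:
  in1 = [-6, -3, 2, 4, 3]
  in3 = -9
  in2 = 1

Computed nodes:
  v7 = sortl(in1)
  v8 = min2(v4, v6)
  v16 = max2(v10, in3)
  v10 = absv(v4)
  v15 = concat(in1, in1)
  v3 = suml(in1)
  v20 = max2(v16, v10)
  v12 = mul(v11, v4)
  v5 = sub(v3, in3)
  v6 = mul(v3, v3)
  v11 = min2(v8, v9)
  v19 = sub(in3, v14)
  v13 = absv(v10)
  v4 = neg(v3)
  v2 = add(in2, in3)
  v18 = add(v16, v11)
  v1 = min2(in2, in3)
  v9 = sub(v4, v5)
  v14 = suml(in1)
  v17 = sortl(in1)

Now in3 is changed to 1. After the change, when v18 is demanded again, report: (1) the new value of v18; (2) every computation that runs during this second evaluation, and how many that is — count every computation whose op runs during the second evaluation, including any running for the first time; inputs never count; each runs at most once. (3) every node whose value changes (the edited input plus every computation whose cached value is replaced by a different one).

New value of v18: 1.
Computations that run: v5, v9, v11, v16, v18 — 5 in total.
Values that change: in3, v5, v9, v11, v16, v18.

First evaluation (everything demanded from the output):
  v3 = suml([-6, -3, 2, 4, 3]) = 0
  v4 = neg(0) = 0
  v5 = sub(0, -9) = 9
  v6 = mul(0, 0) = 0
  v8 = min2(0, 0) = 0
  v9 = sub(0, 9) = -9
  v10 = absv(0) = 0
  v11 = min2(0, -9) = -9
  v16 = max2(0, -9) = 0
  v18 = add(0, -9) = -9

Propagation after the edit:
  v5: runs — in3 -9->1; result -1.
  v9: runs — v5 9->-1; result 1.
  v11: runs — v9 -9->1; result 0.
  v16: runs — in3 -9->1; result 1.
  v18: runs — v16 0->1; v11 -9->0; result 1.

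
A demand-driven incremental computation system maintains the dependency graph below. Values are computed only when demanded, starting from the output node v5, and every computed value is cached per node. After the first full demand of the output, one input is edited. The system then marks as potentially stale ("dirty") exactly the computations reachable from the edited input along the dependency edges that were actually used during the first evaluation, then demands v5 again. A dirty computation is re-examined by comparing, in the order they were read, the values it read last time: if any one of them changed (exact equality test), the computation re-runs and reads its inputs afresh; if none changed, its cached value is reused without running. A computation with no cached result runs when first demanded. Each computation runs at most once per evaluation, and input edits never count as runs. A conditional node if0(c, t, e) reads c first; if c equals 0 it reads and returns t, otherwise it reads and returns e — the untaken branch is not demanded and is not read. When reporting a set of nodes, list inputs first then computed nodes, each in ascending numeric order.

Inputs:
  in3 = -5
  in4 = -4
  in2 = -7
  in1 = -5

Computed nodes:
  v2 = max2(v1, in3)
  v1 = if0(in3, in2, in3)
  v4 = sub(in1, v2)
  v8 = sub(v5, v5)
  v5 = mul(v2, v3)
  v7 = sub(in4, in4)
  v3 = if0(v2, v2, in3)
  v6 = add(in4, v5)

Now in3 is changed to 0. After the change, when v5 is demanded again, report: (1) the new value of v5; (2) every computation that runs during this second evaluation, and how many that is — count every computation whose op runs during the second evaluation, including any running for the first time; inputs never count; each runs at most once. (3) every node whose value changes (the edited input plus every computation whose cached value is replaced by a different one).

First evaluation (everything demanded from the output):
  v1 = if0(in3=-5 -> else branch in3) = -5
  v2 = max2(-5, -5) = -5
  v3 = if0(v2=-5 -> else branch in3) = -5
  v5 = mul(-5, -5) = 25

Propagation after the edit:
  v1: runs — in3 -5->0; in3 -5->0; result -7.
  v2: runs — v1 -5->-7; in3 -5->0; result 0.
  v3: runs — v2 -5->0; in3 -5->0; result 0.
  v5: runs — v2 -5->0; v3 -5->0; result 0.

New value of v5: 0.
Computations that run: v1, v2, v3, v5 — 4 in total.
Values that change: in3, v1, v2, v3, v5.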